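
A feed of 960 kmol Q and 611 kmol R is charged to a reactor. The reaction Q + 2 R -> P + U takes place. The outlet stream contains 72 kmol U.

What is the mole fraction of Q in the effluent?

0.592

For U: n = n₀ + 1ξ → 72 = 0 + 1ξ, giving ξ = 72 kmol.
Outlet amounts (n = n₀ + ν ξ):
  Q: 960 − 1(72) = 888
  R: 611 − 2(72) = 467
  P: 0 + 1(72) = 72
  U: 0 + 1(72) = 72
Total out = 1499 kmol; y_Q = 888 / 1499 = 0.5924.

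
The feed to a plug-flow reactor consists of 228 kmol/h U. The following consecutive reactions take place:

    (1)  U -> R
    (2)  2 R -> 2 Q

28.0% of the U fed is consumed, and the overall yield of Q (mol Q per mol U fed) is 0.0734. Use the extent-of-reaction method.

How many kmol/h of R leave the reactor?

Conversion of U: U consumed = 1ξ₁ = 0.28 × 228 → ξ₁ = 63.84 kmol/h.
Yield of Q: 2ξ₂ / 228 = 0.0734 → ξ₂ = 8.368 kmol/h.
Outlet amounts (n = n₀ + Σ ν·ξ):
  U: 228 − 1(63.84) = 164.2
  R: 0 + 1(63.84) − 2(8.368) = 47.1
  Q: 0 + 2(8.368) = 16.74

47.1 kmol/h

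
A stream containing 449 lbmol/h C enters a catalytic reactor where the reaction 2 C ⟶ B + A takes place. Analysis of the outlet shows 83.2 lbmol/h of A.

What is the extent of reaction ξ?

For A: n = n₀ + 1ξ → 83.2 = 0 + 1ξ, giving ξ = 83.2 lbmol/h.
Outlet amounts (n = n₀ + ν ξ):
  C: 449 − 2(83.2) = 282.6
  B: 0 + 1(83.2) = 83.2
  A: 0 + 1(83.2) = 83.2

ξ = 83.2 lbmol/h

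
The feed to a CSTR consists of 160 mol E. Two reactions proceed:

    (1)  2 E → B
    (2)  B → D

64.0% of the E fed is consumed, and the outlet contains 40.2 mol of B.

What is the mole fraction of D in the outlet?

Conversion of E: E consumed = 2ξ₁ = 0.64 × 160 → ξ₁ = 51.2 mol.
B balance: n_B = 0 + 1ξ₁ − 1ξ₂ = 40.2 → ξ₂ = (1·51.2 − 40.2)/1 = 11 mol.
Outlet amounts (n = n₀ + Σ ν·ξ):
  E: 160 − 2(51.2) = 57.6
  B: 0 + 1(51.2) − 1(11) = 40.2
  D: 0 + 1(11) = 11
Total out = 108.8 mol; y_D = 11 / 108.8 = 0.1011.

0.101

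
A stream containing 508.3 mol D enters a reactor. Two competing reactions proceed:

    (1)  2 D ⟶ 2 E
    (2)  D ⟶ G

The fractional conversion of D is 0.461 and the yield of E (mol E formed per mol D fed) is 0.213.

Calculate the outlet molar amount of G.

126 mol

Yield of E: 2ξ₁ / 508.3 = 0.213 → ξ₁ = 54.13 mol.
Conversion of D: 2ξ₁ + 1ξ₂ = 0.461 × 508.3 = 234.3 → ξ₂ = 126.1 mol.
Outlet amounts (n = n₀ + Σ ν·ξ):
  D: 508.3 − 2(54.13) − 1(126.1) = 274
  E: 0 + 2(54.13) = 108.3
  G: 0 + 1(126.1) = 126.1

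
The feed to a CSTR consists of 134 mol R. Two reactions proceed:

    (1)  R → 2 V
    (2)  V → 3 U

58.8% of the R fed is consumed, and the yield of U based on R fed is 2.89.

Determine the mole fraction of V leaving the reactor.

0.0605

Conversion of R: R consumed = 1ξ₁ = 0.588 × 134 → ξ₁ = 78.79 mol.
Yield of U: 3ξ₂ / 134 = 2.89 → ξ₂ = 129.1 mol.
Outlet amounts (n = n₀ + Σ ν·ξ):
  R: 134 − 1(78.79) = 55.21
  V: 0 + 2(78.79) − 1(129.1) = 28.5
  U: 0 + 3(129.1) = 387.3
Total out = 471 mol; y_V = 28.5 / 471 = 0.06051.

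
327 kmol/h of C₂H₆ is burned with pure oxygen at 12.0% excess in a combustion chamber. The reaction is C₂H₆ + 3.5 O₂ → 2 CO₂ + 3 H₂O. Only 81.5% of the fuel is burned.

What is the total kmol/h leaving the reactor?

Stoichiometric O₂ = 3.5 × 327 = 1144 kmol/h; O₂ fed = 1144 × 1.120 = 1282 kmol/h.
Fuel reacted = 0.815 × 327 → ξ = 266.5 kmol/h.
Outlet (n = n₀ + ν ξ):
  C₂H₆: 327 − 1(266.5) = 60.5
  O₂: 1282 − 3.5(266.5) = 349.1
  CO₂: 0 + 2(266.5) = 533
  H₂O: 0 + 3(266.5) = 799.5
Total out = 60.5 + 349.1 + 533 + 799.5 = 1742 kmol/h.

1740 kmol/h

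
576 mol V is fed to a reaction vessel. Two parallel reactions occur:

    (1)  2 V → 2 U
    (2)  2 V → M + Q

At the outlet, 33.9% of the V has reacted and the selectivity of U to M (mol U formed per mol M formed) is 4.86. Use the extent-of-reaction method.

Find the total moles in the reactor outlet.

576 mol

Conversion of V: V consumed = 0.339 × 576 = 195.3 mol = 2ξ₁ + 2ξ₂.
Selectivity: 2ξ₁ / (1ξ₂) = 4.86 → ξ₁ = 2.43 ξ₂.
Substitute: (2·2.43 + 2) ξ₂ = 195.3 → ξ₂ = 28.46 mol, ξ₁ = 69.17 mol.
Outlet amounts (n = n₀ + Σ ν·ξ):
  V: 576 − 2(69.17) − 2(28.46) = 380.7
  U: 0 + 2(69.17) = 138.3
  M: 0 + 1(28.46) = 28.46
  Q: 0 + 1(28.46) = 28.46
Total out = 380.7 + 138.3 + 28.46 + 28.46 = 576 mol.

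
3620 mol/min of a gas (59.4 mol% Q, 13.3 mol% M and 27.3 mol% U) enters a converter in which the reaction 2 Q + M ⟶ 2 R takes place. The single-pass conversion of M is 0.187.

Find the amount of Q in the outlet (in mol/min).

M reacted = 0.187 × 481.5 = 90.03 mol/min; ν_M = −1, so ξ = 90.03/1 = 90.03 mol/min.
Outlet amounts (n = n₀ + ν ξ):
  Q: 2150 − 2(90.03) = 1970
  M: 481.5 − 1(90.03) = 391.4
  R: 0 + 2(90.03) = 180.1
  U: 988.3 (inert)

1970 mol/min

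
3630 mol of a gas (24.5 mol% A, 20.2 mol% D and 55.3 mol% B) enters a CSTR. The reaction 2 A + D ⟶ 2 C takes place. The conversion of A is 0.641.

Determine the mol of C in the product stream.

A reacted = 0.641 × 889.4 = 570.1 mol; ν_A = −2, so ξ = 570.1/2 = 285 mol.
Outlet amounts (n = n₀ + ν ξ):
  A: 889.4 − 2(285) = 319.3
  D: 733.3 − 1(285) = 448.2
  C: 0 + 2(285) = 570.1
  B: 2007 (inert)

570 mol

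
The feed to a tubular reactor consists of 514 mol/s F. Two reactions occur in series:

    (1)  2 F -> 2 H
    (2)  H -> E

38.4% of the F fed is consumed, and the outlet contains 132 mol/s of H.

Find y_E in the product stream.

Conversion of F: F consumed = 2ξ₁ = 0.384 × 514 → ξ₁ = 98.69 mol/s.
H balance: n_H = 0 + 2ξ₁ − 1ξ₂ = 132 → ξ₂ = (2·98.69 − 132)/1 = 65.38 mol/s.
Outlet amounts (n = n₀ + Σ ν·ξ):
  F: 514 − 2(98.69) = 316.6
  H: 0 + 2(98.69) − 1(65.38) = 132
  E: 0 + 1(65.38) = 65.38
Total out = 514 mol/s; y_E = 65.38 / 514 = 0.1272.

0.127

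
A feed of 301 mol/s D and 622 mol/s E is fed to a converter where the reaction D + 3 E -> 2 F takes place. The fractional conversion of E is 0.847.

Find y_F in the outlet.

E reacted = 0.847 × 622 = 526.8 mol/s; ν_E = −3, so ξ = 526.8/3 = 175.6 mol/s.
Outlet amounts (n = n₀ + ν ξ):
  D: 301 − 1(175.6) = 125.4
  E: 622 − 3(175.6) = 95.17
  F: 0 + 2(175.6) = 351.2
Total out = 571.8 mol/s; y_F = 351.2 / 571.8 = 0.6143.

0.614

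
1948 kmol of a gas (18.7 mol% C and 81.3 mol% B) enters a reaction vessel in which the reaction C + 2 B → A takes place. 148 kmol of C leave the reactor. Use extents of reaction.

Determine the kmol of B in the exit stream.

For C: n = n₀ − 1ξ → 148 = 364.3 − 1ξ, giving ξ = 216.3 kmol.
Outlet amounts (n = n₀ + ν ξ):
  C: 364.3 − 1(216.3) = 148
  B: 1584 − 2(216.3) = 1151
  A: 0 + 1(216.3) = 216.3

1150 kmol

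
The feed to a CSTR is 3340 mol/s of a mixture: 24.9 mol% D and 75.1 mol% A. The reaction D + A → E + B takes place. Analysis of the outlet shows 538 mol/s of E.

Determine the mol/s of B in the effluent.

538 mol/s

For E: n = n₀ + 1ξ → 538 = 0 + 1ξ, giving ξ = 538 mol/s.
Outlet amounts (n = n₀ + ν ξ):
  D: 831.7 − 1(538) = 293.7
  A: 2508 − 1(538) = 1970
  E: 0 + 1(538) = 538
  B: 0 + 1(538) = 538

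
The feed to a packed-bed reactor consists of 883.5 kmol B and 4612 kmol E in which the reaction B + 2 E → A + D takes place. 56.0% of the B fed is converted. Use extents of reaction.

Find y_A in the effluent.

B reacted = 0.56 × 883.5 = 494.8 kmol; ν_B = −1, so ξ = 494.8/1 = 494.8 kmol.
Outlet amounts (n = n₀ + ν ξ):
  B: 883.5 − 1(494.8) = 388.7
  E: 4612 − 2(494.8) = 3622
  A: 0 + 1(494.8) = 494.8
  D: 0 + 1(494.8) = 494.8
Total out = 5001 kmol; y_A = 494.8 / 5001 = 0.09894.

0.0989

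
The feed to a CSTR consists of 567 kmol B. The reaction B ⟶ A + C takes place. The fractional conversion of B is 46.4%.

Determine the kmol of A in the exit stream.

263 kmol

B reacted = 0.464 × 567 = 263.1 kmol; ν_B = −1, so ξ = 263.1/1 = 263.1 kmol.
Outlet amounts (n = n₀ + ν ξ):
  B: 567 − 1(263.1) = 303.9
  A: 0 + 1(263.1) = 263.1
  C: 0 + 1(263.1) = 263.1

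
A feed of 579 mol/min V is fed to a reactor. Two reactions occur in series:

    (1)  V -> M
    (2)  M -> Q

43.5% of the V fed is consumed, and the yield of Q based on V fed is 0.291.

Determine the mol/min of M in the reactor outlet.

83.4 mol/min

Conversion of V: V consumed = 1ξ₁ = 0.435 × 579 → ξ₁ = 251.9 mol/min.
Yield of Q: 1ξ₂ / 579 = 0.291 → ξ₂ = 168.5 mol/min.
Outlet amounts (n = n₀ + Σ ν·ξ):
  V: 579 − 1(251.9) = 327.1
  M: 0 + 1(251.9) − 1(168.5) = 83.38
  Q: 0 + 1(168.5) = 168.5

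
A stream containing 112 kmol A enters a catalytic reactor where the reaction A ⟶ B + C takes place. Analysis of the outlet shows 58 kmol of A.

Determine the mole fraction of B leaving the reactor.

0.325

For A: n = n₀ − 1ξ → 58 = 112 − 1ξ, giving ξ = 54 kmol.
Outlet amounts (n = n₀ + ν ξ):
  A: 112 − 1(54) = 58
  B: 0 + 1(54) = 54
  C: 0 + 1(54) = 54
Total out = 166 kmol; y_B = 54 / 166 = 0.3253.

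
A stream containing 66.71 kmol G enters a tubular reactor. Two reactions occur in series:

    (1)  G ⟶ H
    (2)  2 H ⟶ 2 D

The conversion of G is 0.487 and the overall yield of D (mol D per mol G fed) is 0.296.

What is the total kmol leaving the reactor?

Conversion of G: G consumed = 1ξ₁ = 0.487 × 66.71 → ξ₁ = 32.49 kmol.
Yield of D: 2ξ₂ / 66.71 = 0.296 → ξ₂ = 9.873 kmol.
Outlet amounts (n = n₀ + Σ ν·ξ):
  G: 66.71 − 1(32.49) = 34.22
  H: 0 + 1(32.49) − 2(9.873) = 12.74
  D: 0 + 2(9.873) = 19.75
Total out = 34.22 + 12.74 + 19.75 = 66.71 kmol.

66.7 kmol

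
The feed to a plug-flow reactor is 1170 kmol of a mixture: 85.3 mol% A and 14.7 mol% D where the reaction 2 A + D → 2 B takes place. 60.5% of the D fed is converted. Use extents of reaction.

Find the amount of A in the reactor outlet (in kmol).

D reacted = 0.605 × 172 = 104.1 kmol; ν_D = −1, so ξ = 104.1/1 = 104.1 kmol.
Outlet amounts (n = n₀ + ν ξ):
  A: 998 − 2(104.1) = 789.9
  D: 172 − 1(104.1) = 67.94
  B: 0 + 2(104.1) = 208.1

790 kmol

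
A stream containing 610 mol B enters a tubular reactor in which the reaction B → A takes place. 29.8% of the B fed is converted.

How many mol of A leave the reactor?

B reacted = 0.298 × 610 = 181.8 mol; ν_B = −1, so ξ = 181.8/1 = 181.8 mol.
Outlet amounts (n = n₀ + ν ξ):
  B: 610 − 1(181.8) = 428.2
  A: 0 + 1(181.8) = 181.8

182 mol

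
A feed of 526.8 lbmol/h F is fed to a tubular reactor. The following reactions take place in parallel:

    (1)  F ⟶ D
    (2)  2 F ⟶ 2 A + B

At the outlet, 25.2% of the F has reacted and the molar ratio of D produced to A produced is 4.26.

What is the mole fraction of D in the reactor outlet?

0.199

Conversion of F: F consumed = 0.252 × 526.8 = 132.8 lbmol/h = 1ξ₁ + 2ξ₂.
Selectivity: 1ξ₁ / (2ξ₂) = 4.26 → ξ₁ = 8.52 ξ₂.
Substitute: (1·8.52 + 2) ξ₂ = 132.8 → ξ₂ = 12.62 lbmol/h, ξ₁ = 107.5 lbmol/h.
Outlet amounts (n = n₀ + Σ ν·ξ):
  F: 526.8 − 1(107.5) − 2(12.62) = 394
  D: 0 + 1(107.5) = 107.5
  A: 0 + 2(12.62) = 25.24
  B: 0 + 1(12.62) = 12.62
Total out = 539.4 lbmol/h; y_D = 107.5 / 539.4 = 0.1993.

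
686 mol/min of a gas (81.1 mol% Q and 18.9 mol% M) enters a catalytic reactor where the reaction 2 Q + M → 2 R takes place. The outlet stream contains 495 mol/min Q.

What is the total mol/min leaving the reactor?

655 mol/min

For Q: n = n₀ − 2ξ → 495 = 556.3 − 2ξ, giving ξ = 30.67 mol/min.
Outlet amounts (n = n₀ + ν ξ):
  Q: 556.3 − 2(30.67) = 495
  M: 129.7 − 1(30.67) = 98.98
  R: 0 + 2(30.67) = 61.35
Total out = 495 + 98.98 + 61.35 = 655.3 mol/min.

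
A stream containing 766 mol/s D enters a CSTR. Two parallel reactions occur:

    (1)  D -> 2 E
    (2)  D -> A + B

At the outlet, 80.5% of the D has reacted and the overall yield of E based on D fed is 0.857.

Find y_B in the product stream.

Yield of E: 2ξ₁ / 766 = 0.857 → ξ₁ = 328.2 mol/s.
Conversion of D: 1ξ₁ + 1ξ₂ = 0.805 × 766 = 616.6 → ξ₂ = 288.4 mol/s.
Outlet amounts (n = n₀ + Σ ν·ξ):
  D: 766 − 1(328.2) − 1(288.4) = 149.4
  E: 0 + 2(328.2) = 656.5
  A: 0 + 1(288.4) = 288.4
  B: 0 + 1(288.4) = 288.4
Total out = 1383 mol/s; y_B = 288.4 / 1383 = 0.2086.

0.209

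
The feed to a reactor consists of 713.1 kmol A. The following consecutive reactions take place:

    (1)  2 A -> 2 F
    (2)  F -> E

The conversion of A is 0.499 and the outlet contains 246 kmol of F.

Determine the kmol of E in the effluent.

110 kmol

Conversion of A: A consumed = 2ξ₁ = 0.499 × 713.1 → ξ₁ = 177.9 kmol.
F balance: n_F = 0 + 2ξ₁ − 1ξ₂ = 246 → ξ₂ = (2·177.9 − 246)/1 = 109.8 kmol.
Outlet amounts (n = n₀ + Σ ν·ξ):
  A: 713.1 − 2(177.9) = 357.3
  F: 0 + 2(177.9) − 1(109.8) = 246
  E: 0 + 1(109.8) = 109.8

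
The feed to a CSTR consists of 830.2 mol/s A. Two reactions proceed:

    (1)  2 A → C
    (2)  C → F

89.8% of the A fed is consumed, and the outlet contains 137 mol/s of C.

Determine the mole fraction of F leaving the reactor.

Conversion of A: A consumed = 2ξ₁ = 0.898 × 830.2 → ξ₁ = 372.8 mol/s.
C balance: n_C = 0 + 1ξ₁ − 1ξ₂ = 137 → ξ₂ = (1·372.8 − 137)/1 = 235.8 mol/s.
Outlet amounts (n = n₀ + Σ ν·ξ):
  A: 830.2 − 2(372.8) = 84.68
  C: 0 + 1(372.8) − 1(235.8) = 137
  F: 0 + 1(235.8) = 235.8
Total out = 457.4 mol/s; y_F = 235.8 / 457.4 = 0.5154.

0.515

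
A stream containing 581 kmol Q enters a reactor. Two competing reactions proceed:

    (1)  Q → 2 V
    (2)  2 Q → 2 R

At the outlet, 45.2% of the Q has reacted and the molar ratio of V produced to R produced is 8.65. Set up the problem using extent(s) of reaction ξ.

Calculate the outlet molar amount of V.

Conversion of Q: Q consumed = 0.452 × 581 = 262.6 kmol = 1ξ₁ + 2ξ₂.
Selectivity: 2ξ₁ / (2ξ₂) = 8.65 → ξ₁ = 8.65 ξ₂.
Substitute: (1·8.65 + 2) ξ₂ = 262.6 → ξ₂ = 24.66 kmol, ξ₁ = 213.3 kmol.
Outlet amounts (n = n₀ + Σ ν·ξ):
  Q: 581 − 1(213.3) − 2(24.66) = 318.4
  V: 0 + 2(213.3) = 426.6
  R: 0 + 2(24.66) = 49.32

427 kmol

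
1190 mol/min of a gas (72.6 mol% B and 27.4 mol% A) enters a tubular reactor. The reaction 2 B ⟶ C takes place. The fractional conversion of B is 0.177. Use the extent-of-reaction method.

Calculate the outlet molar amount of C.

B reacted = 0.177 × 863.9 = 152.9 mol/min; ν_B = −2, so ξ = 152.9/2 = 76.46 mol/min.
Outlet amounts (n = n₀ + ν ξ):
  B: 863.9 − 2(76.46) = 711
  C: 0 + 1(76.46) = 76.46
  A: 326.1 (inert)

76.5 mol/min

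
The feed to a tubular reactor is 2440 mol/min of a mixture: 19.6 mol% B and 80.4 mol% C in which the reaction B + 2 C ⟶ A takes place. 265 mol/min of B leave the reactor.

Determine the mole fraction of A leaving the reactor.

0.106

For B: n = n₀ − 1ξ → 265 = 478.2 − 1ξ, giving ξ = 213.2 mol/min.
Outlet amounts (n = n₀ + ν ξ):
  B: 478.2 − 1(213.2) = 265
  C: 1962 − 2(213.2) = 1535
  A: 0 + 1(213.2) = 213.2
Total out = 2014 mol/min; y_A = 213.2 / 2014 = 0.1059.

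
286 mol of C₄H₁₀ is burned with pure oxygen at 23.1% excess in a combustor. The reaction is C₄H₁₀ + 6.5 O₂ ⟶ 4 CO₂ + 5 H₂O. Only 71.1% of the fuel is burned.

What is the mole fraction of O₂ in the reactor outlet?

0.336

Stoichiometric O₂ = 6.5 × 286 = 1859 mol; O₂ fed = 1859 × 1.231 = 2288 mol.
Fuel reacted = 0.711 × 286 → ξ = 203.3 mol.
Outlet (n = n₀ + ν ξ):
  C₄H₁₀: 286 − 1(203.3) = 82.65
  O₂: 2288 − 6.5(203.3) = 966.7
  CO₂: 0 + 4(203.3) = 813.4
  H₂O: 0 + 5(203.3) = 1017
Total out = 2879 mol; y_O₂ = 966.7 / 2879 = 0.3357.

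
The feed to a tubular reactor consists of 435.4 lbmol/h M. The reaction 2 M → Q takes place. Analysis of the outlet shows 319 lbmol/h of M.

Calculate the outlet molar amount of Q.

For M: n = n₀ − 2ξ → 319 = 435.4 − 2ξ, giving ξ = 58.2 lbmol/h.
Outlet amounts (n = n₀ + ν ξ):
  M: 435.4 − 2(58.2) = 319
  Q: 0 + 1(58.2) = 58.2

58.2 lbmol/h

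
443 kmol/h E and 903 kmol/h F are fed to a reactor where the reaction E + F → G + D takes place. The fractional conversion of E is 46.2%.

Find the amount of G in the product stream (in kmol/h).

205 kmol/h

E reacted = 0.462 × 443 = 204.7 kmol/h; ν_E = −1, so ξ = 204.7/1 = 204.7 kmol/h.
Outlet amounts (n = n₀ + ν ξ):
  E: 443 − 1(204.7) = 238.3
  F: 903 − 1(204.7) = 698.3
  G: 0 + 1(204.7) = 204.7
  D: 0 + 1(204.7) = 204.7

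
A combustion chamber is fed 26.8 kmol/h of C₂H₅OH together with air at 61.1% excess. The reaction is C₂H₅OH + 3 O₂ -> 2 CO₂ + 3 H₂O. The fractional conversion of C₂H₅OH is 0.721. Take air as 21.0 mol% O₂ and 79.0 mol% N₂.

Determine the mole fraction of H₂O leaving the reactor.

Stoichiometric O₂ = 3 × 26.8 = 80.4 kmol/h; O₂ fed = 80.4 × 1.611 = 129.5 kmol/h.
N₂ fed = 129.5 × 79/21 = 487.3 kmol/h.
Fuel reacted = 0.721 × 26.8 → ξ = 19.32 kmol/h.
Outlet (n = n₀ + ν ξ):
  C₂H₅OH: 26.8 − 1(19.32) = 7.477
  O₂: 129.5 − 3(19.32) = 71.56
  N₂: 487.3 (inert)
  CO₂: 0 + 2(19.32) = 38.65
  H₂O: 0 + 3(19.32) = 57.97
Total out = 662.9 kmol/h; y_H₂O = 57.97 / 662.9 = 0.08745.

0.0874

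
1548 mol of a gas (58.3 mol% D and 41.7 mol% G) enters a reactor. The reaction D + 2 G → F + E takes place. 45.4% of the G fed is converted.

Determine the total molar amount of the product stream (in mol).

1400 mol

G reacted = 0.454 × 645.5 = 293.1 mol; ν_G = −2, so ξ = 293.1/2 = 146.5 mol.
Outlet amounts (n = n₀ + ν ξ):
  D: 902.5 − 1(146.5) = 756
  G: 645.5 − 2(146.5) = 352.5
  F: 0 + 1(146.5) = 146.5
  E: 0 + 1(146.5) = 146.5
Total out = 756 + 352.5 + 146.5 + 146.5 = 1401 mol.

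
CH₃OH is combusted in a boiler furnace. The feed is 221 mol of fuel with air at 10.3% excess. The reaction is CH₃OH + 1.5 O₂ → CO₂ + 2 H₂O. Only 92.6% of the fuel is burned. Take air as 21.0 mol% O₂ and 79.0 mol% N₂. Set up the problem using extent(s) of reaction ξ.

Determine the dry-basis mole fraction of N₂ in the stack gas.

0.831

Stoichiometric O₂ = 1.5 × 221 = 331.5 mol; O₂ fed = 331.5 × 1.103 = 365.6 mol.
N₂ fed = 365.6 × 79/21 = 1376 mol.
Fuel reacted = 0.926 × 221 → ξ = 204.6 mol.
Outlet (n = n₀ + ν ξ):
  CH₃OH: 221 − 1(204.6) = 16.35
  O₂: 365.6 − 1.5(204.6) = 58.68
  N₂: 1376 (inert)
  CO₂: 0 + 1(204.6) = 204.6
  H₂O: 0 + 2(204.6) = 409.3
Dry total = 1655 mol; y_N₂ (dry) = 1376 / 1655 = 0.831.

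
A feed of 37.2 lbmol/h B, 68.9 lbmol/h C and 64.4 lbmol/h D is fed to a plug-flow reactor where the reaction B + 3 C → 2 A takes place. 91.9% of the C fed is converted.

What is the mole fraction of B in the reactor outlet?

C reacted = 0.919 × 68.9 = 63.32 lbmol/h; ν_C = −3, so ξ = 63.32/3 = 21.11 lbmol/h.
Outlet amounts (n = n₀ + ν ξ):
  B: 37.2 − 1(21.11) = 16.09
  C: 68.9 − 3(21.11) = 5.581
  A: 0 + 2(21.11) = 42.21
  D: 64.4 (inert)
Total out = 128.3 lbmol/h; y_B = 16.09 / 128.3 = 0.1254.

0.125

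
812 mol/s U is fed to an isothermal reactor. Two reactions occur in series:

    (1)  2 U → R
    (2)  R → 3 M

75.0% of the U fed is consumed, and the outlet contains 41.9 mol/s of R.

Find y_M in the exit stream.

0.763

Conversion of U: U consumed = 2ξ₁ = 0.75 × 812 → ξ₁ = 304.5 mol/s.
R balance: n_R = 0 + 1ξ₁ − 1ξ₂ = 41.9 → ξ₂ = (1·304.5 − 41.9)/1 = 262.6 mol/s.
Outlet amounts (n = n₀ + Σ ν·ξ):
  U: 812 − 2(304.5) = 203
  R: 0 + 1(304.5) − 1(262.6) = 41.9
  M: 0 + 3(262.6) = 787.8
Total out = 1033 mol/s; y_M = 787.8 / 1033 = 0.7629.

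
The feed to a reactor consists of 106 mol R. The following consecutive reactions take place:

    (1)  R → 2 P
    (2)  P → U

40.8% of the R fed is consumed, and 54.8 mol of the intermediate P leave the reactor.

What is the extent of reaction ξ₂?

ξ₂ = 31.7 mol

Conversion of R: R consumed = 1ξ₁ = 0.408 × 106 → ξ₁ = 43.25 mol.
P balance: n_P = 0 + 2ξ₁ − 1ξ₂ = 54.8 → ξ₂ = (2·43.25 − 54.8)/1 = 31.7 mol.
Outlet amounts (n = n₀ + Σ ν·ξ):
  R: 106 − 1(43.25) = 62.75
  P: 0 + 2(43.25) − 1(31.7) = 54.8
  U: 0 + 1(31.7) = 31.7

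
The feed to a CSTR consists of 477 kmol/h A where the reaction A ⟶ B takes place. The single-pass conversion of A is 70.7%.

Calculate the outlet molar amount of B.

A reacted = 0.707 × 477 = 337.2 kmol/h; ν_A = −1, so ξ = 337.2/1 = 337.2 kmol/h.
Outlet amounts (n = n₀ + ν ξ):
  A: 477 − 1(337.2) = 139.8
  B: 0 + 1(337.2) = 337.2

337 kmol/h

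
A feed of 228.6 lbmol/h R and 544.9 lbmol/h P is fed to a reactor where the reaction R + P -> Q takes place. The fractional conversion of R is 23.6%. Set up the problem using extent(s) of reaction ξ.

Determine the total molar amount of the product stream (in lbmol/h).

R reacted = 0.236 × 228.6 = 53.95 lbmol/h; ν_R = −1, so ξ = 53.95/1 = 53.95 lbmol/h.
Outlet amounts (n = n₀ + ν ξ):
  R: 228.6 − 1(53.95) = 174.7
  P: 544.9 − 1(53.95) = 491
  Q: 0 + 1(53.95) = 53.95
Total out = 174.7 + 491 + 53.95 = 719.6 lbmol/h.

720 lbmol/h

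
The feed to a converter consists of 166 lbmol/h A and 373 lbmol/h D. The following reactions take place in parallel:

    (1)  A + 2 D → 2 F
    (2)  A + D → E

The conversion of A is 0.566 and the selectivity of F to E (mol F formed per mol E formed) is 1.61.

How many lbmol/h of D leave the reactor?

Conversion of A: A consumed = 0.566 × 166 = 93.96 lbmol/h = 1ξ₁ + 1ξ₂.
Selectivity: 2ξ₁ / (1ξ₂) = 1.61 → ξ₁ = 0.805 ξ₂.
Substitute: (1·0.805 + 1) ξ₂ = 93.96 → ξ₂ = 52.05 lbmol/h, ξ₁ = 41.9 lbmol/h.
Outlet amounts (n = n₀ + Σ ν·ξ):
  A: 166 − 1(41.9) − 1(52.05) = 72.04
  D: 373 − 2(41.9) − 1(52.05) = 237.1
  F: 0 + 2(41.9) = 83.81
  E: 0 + 1(52.05) = 52.05

237 lbmol/h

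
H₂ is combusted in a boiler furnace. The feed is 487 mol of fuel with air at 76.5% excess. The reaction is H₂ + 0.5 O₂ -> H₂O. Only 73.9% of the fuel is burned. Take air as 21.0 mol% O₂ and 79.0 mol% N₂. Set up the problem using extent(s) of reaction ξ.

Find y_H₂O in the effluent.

Stoichiometric O₂ = 0.5 × 487 = 243.5 mol; O₂ fed = 243.5 × 1.765 = 429.8 mol.
N₂ fed = 429.8 × 79/21 = 1617 mol.
Fuel reacted = 0.739 × 487 → ξ = 359.9 mol.
Outlet (n = n₀ + ν ξ):
  H₂: 487 − 1(359.9) = 127.1
  O₂: 429.8 − 0.5(359.9) = 249.8
  N₂: 1617 (inert)
  H₂O: 0 + 1(359.9) = 359.9
Total out = 2354 mol; y_H₂O = 359.9 / 2354 = 0.1529.

0.153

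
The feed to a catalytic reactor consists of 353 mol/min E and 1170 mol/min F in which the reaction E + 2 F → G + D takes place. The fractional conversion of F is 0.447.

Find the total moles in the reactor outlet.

1260 mol/min

F reacted = 0.447 × 1170 = 523 mol/min; ν_F = −2, so ξ = 523/2 = 261.5 mol/min.
Outlet amounts (n = n₀ + ν ξ):
  E: 353 − 1(261.5) = 91.5
  F: 1170 − 2(261.5) = 647
  G: 0 + 1(261.5) = 261.5
  D: 0 + 1(261.5) = 261.5
Total out = 91.5 + 647 + 261.5 + 261.5 = 1262 mol/min.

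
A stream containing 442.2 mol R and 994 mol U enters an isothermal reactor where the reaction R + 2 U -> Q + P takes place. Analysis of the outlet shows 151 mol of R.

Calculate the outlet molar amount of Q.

For R: n = n₀ − 1ξ → 151 = 442.2 − 1ξ, giving ξ = 291.2 mol.
Outlet amounts (n = n₀ + ν ξ):
  R: 442.2 − 1(291.2) = 151
  U: 994 − 2(291.2) = 411.6
  Q: 0 + 1(291.2) = 291.2
  P: 0 + 1(291.2) = 291.2

291 mol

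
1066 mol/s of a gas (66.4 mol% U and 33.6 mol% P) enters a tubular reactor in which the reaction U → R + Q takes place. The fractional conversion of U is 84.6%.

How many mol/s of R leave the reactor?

599 mol/s

U reacted = 0.846 × 707.8 = 598.8 mol/s; ν_U = −1, so ξ = 598.8/1 = 598.8 mol/s.
Outlet amounts (n = n₀ + ν ξ):
  U: 707.8 − 1(598.8) = 109
  R: 0 + 1(598.8) = 598.8
  Q: 0 + 1(598.8) = 598.8
  P: 358.2 (inert)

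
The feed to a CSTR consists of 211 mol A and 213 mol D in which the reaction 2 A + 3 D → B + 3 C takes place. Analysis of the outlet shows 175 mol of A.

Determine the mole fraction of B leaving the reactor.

0.0443

For A: n = n₀ − 2ξ → 175 = 211 − 2ξ, giving ξ = 18 mol.
Outlet amounts (n = n₀ + ν ξ):
  A: 211 − 2(18) = 175
  D: 213 − 3(18) = 159
  B: 0 + 1(18) = 18
  C: 0 + 3(18) = 54
Total out = 406 mol; y_B = 18 / 406 = 0.04433.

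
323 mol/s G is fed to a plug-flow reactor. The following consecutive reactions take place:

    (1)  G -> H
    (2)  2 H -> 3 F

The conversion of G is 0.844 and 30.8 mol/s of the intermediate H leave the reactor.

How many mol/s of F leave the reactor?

363 mol/s

Conversion of G: G consumed = 1ξ₁ = 0.844 × 323 → ξ₁ = 272.6 mol/s.
H balance: n_H = 0 + 1ξ₁ − 2ξ₂ = 30.8 → ξ₂ = (1·272.6 − 30.8)/2 = 120.9 mol/s.
Outlet amounts (n = n₀ + Σ ν·ξ):
  G: 323 − 1(272.6) = 50.39
  H: 0 + 1(272.6) − 2(120.9) = 30.8
  F: 0 + 3(120.9) = 362.7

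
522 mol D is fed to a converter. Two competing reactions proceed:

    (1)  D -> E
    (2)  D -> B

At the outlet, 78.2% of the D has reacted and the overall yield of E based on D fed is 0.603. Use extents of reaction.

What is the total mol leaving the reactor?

Yield of E: 1ξ₁ / 522 = 0.603 → ξ₁ = 314.8 mol.
Conversion of D: 1ξ₁ + 1ξ₂ = 0.782 × 522 = 408.2 → ξ₂ = 93.44 mol.
Outlet amounts (n = n₀ + Σ ν·ξ):
  D: 522 − 1(314.8) − 1(93.44) = 113.8
  E: 0 + 1(314.8) = 314.8
  B: 0 + 1(93.44) = 93.44
Total out = 113.8 + 314.8 + 93.44 = 522 mol.

522 mol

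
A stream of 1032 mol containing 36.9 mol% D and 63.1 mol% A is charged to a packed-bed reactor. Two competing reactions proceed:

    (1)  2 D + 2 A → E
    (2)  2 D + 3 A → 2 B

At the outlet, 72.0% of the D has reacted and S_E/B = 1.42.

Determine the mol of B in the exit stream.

Conversion of D: D consumed = 0.72 × 380.8 = 274.2 mol = 2ξ₁ + 2ξ₂.
Selectivity: 1ξ₁ / (2ξ₂) = 1.42 → ξ₁ = 2.84 ξ₂.
Substitute: (2·2.84 + 2) ξ₂ = 274.2 → ξ₂ = 35.7 mol, ξ₁ = 101.4 mol.
Outlet amounts (n = n₀ + Σ ν·ξ):
  D: 380.8 − 2(101.4) − 2(35.7) = 106.6
  A: 651.2 − 2(101.4) − 3(35.7) = 341.3
  E: 0 + 1(101.4) = 101.4
  B: 0 + 2(35.7) = 71.4

71.4 mol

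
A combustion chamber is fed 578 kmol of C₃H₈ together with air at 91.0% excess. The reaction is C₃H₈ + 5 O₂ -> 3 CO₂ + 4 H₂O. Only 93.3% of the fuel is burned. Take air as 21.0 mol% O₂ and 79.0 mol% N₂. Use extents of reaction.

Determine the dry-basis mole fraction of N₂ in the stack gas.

0.823

Stoichiometric O₂ = 5 × 578 = 2890 kmol; O₂ fed = 2890 × 1.910 = 5520 kmol.
N₂ fed = 5520 × 79/21 = 20770 kmol.
Fuel reacted = 0.933 × 578 → ξ = 539.3 kmol.
Outlet (n = n₀ + ν ξ):
  C₃H₈: 578 − 1(539.3) = 38.73
  O₂: 5520 − 5(539.3) = 2824
  N₂: 20770 (inert)
  CO₂: 0 + 3(539.3) = 1618
  H₂O: 0 + 4(539.3) = 2157
Dry total = 25250 kmol; y_N₂ (dry) = 20770 / 25250 = 0.8225.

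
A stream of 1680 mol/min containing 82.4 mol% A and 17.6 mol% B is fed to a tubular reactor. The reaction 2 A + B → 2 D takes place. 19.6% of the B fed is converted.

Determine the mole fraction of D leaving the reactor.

B reacted = 0.196 × 295.7 = 57.95 mol/min; ν_B = −1, so ξ = 57.95/1 = 57.95 mol/min.
Outlet amounts (n = n₀ + ν ξ):
  A: 1384 − 2(57.95) = 1268
  B: 295.7 − 1(57.95) = 237.7
  D: 0 + 2(57.95) = 115.9
Total out = 1622 mol/min; y_D = 115.9 / 1622 = 0.07146.

0.0715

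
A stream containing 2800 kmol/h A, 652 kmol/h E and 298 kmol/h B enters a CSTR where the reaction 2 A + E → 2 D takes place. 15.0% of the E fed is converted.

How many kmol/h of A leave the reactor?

E reacted = 0.15 × 652 = 97.8 kmol/h; ν_E = −1, so ξ = 97.8/1 = 97.8 kmol/h.
Outlet amounts (n = n₀ + ν ξ):
  A: 2800 − 2(97.8) = 2604
  E: 652 − 1(97.8) = 554.2
  D: 0 + 2(97.8) = 195.6
  B: 298 (inert)

2600 kmol/h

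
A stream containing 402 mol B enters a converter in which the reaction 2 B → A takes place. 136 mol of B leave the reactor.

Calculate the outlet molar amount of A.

133 mol

For B: n = n₀ − 2ξ → 136 = 402 − 2ξ, giving ξ = 133 mol.
Outlet amounts (n = n₀ + ν ξ):
  B: 402 − 2(133) = 136
  A: 0 + 1(133) = 133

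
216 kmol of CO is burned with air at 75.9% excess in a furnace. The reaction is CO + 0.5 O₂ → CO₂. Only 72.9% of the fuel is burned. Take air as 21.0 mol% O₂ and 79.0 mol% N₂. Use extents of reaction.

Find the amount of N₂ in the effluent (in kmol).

Stoichiometric O₂ = 0.5 × 216 = 108 kmol; O₂ fed = 108 × 1.759 = 190 kmol.
N₂ fed = 190 × 79/21 = 714.7 kmol.
Fuel reacted = 0.729 × 216 → ξ = 157.5 kmol.
Outlet (n = n₀ + ν ξ):
  CO: 216 − 1(157.5) = 58.54
  O₂: 190 − 0.5(157.5) = 111.2
  N₂: 714.7 (inert)
  CO₂: 0 + 1(157.5) = 157.5

715 kmol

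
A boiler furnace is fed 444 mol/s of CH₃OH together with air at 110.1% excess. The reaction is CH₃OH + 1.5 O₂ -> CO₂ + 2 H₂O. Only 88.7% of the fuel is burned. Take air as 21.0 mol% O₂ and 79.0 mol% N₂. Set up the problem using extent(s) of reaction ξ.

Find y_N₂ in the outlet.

0.721

Stoichiometric O₂ = 1.5 × 444 = 666 mol/s; O₂ fed = 666 × 2.101 = 1399 mol/s.
N₂ fed = 1399 × 79/21 = 5264 mol/s.
Fuel reacted = 0.887 × 444 → ξ = 393.8 mol/s.
Outlet (n = n₀ + ν ξ):
  CH₃OH: 444 − 1(393.8) = 50.17
  O₂: 1399 − 1.5(393.8) = 808.5
  N₂: 5264 (inert)
  CO₂: 0 + 1(393.8) = 393.8
  H₂O: 0 + 2(393.8) = 787.7
Total out = 7304 mol/s; y_N₂ = 5264 / 7304 = 0.7207.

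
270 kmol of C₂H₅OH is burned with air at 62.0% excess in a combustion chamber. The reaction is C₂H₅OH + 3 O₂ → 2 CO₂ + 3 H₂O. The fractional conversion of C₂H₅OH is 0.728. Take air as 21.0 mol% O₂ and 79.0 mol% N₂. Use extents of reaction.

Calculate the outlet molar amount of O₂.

723 kmol

Stoichiometric O₂ = 3 × 270 = 810 kmol; O₂ fed = 810 × 1.620 = 1312 kmol.
N₂ fed = 1312 × 79/21 = 4936 kmol.
Fuel reacted = 0.728 × 270 → ξ = 196.6 kmol.
Outlet (n = n₀ + ν ξ):
  C₂H₅OH: 270 − 1(196.6) = 73.44
  O₂: 1312 − 3(196.6) = 722.5
  N₂: 4936 (inert)
  CO₂: 0 + 2(196.6) = 393.1
  H₂O: 0 + 3(196.6) = 589.7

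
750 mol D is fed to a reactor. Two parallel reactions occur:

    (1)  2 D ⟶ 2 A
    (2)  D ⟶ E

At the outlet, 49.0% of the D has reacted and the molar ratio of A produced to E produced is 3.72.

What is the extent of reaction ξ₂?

ξ₂ = 77.9 mol

Conversion of D: D consumed = 0.49 × 750 = 367.5 mol = 2ξ₁ + 1ξ₂.
Selectivity: 2ξ₁ / (1ξ₂) = 3.72 → ξ₁ = 1.86 ξ₂.
Substitute: (2·1.86 + 1) ξ₂ = 367.5 → ξ₂ = 77.86 mol, ξ₁ = 144.8 mol.
Outlet amounts (n = n₀ + Σ ν·ξ):
  D: 750 − 2(144.8) − 1(77.86) = 382.5
  A: 0 + 2(144.8) = 289.6
  E: 0 + 1(77.86) = 77.86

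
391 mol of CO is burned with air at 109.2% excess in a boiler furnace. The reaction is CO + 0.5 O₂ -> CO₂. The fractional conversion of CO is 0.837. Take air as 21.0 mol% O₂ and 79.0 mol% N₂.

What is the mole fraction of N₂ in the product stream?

0.707

Stoichiometric O₂ = 0.5 × 391 = 195.5 mol; O₂ fed = 195.5 × 2.092 = 409 mol.
N₂ fed = 409 × 79/21 = 1539 mol.
Fuel reacted = 0.837 × 391 → ξ = 327.3 mol.
Outlet (n = n₀ + ν ξ):
  CO: 391 − 1(327.3) = 63.73
  O₂: 409 − 0.5(327.3) = 245.4
  N₂: 1539 (inert)
  CO₂: 0 + 1(327.3) = 327.3
Total out = 2175 mol; y_N₂ = 1539 / 2175 = 0.7074.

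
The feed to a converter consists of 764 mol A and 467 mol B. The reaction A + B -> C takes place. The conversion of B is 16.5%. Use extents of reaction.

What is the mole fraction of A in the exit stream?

0.595

B reacted = 0.165 × 467 = 77.06 mol; ν_B = −1, so ξ = 77.06/1 = 77.06 mol.
Outlet amounts (n = n₀ + ν ξ):
  A: 764 − 1(77.06) = 686.9
  B: 467 − 1(77.06) = 389.9
  C: 0 + 1(77.06) = 77.06
Total out = 1154 mol; y_A = 686.9 / 1154 = 0.5953.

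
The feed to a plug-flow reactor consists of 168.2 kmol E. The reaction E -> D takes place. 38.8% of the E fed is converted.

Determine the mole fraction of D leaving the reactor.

0.388

E reacted = 0.388 × 168.2 = 65.26 kmol; ν_E = −1, so ξ = 65.26/1 = 65.26 kmol.
Outlet amounts (n = n₀ + ν ξ):
  E: 168.2 − 1(65.26) = 102.9
  D: 0 + 1(65.26) = 65.26
Total out = 168.2 kmol; y_D = 65.26 / 168.2 = 0.388.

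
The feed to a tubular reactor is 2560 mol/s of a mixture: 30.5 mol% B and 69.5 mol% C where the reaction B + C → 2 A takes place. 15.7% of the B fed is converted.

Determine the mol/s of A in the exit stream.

B reacted = 0.157 × 780.8 = 122.6 mol/s; ν_B = −1, so ξ = 122.6/1 = 122.6 mol/s.
Outlet amounts (n = n₀ + ν ξ):
  B: 780.8 − 1(122.6) = 658.2
  C: 1779 − 1(122.6) = 1657
  A: 0 + 2(122.6) = 245.2

245 mol/s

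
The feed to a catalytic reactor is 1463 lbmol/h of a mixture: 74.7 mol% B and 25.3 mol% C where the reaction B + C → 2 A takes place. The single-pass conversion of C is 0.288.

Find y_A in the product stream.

0.146

C reacted = 0.288 × 370.1 = 106.6 lbmol/h; ν_C = −1, so ξ = 106.6/1 = 106.6 lbmol/h.
Outlet amounts (n = n₀ + ν ξ):
  B: 1093 − 1(106.6) = 986.3
  C: 370.1 − 1(106.6) = 263.5
  A: 0 + 2(106.6) = 213.2
Total out = 1463 lbmol/h; y_A = 213.2 / 1463 = 0.1457.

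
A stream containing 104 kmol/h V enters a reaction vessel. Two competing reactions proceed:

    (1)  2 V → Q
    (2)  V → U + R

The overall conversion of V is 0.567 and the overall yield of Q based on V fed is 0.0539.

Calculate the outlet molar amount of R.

47.8 kmol/h

Yield of Q: 1ξ₁ / 104 = 0.0539 → ξ₁ = 5.606 kmol/h.
Conversion of V: 2ξ₁ + 1ξ₂ = 0.567 × 104 = 58.97 → ξ₂ = 47.76 kmol/h.
Outlet amounts (n = n₀ + Σ ν·ξ):
  V: 104 − 2(5.606) − 1(47.76) = 45.03
  Q: 0 + 1(5.606) = 5.606
  U: 0 + 1(47.76) = 47.76
  R: 0 + 1(47.76) = 47.76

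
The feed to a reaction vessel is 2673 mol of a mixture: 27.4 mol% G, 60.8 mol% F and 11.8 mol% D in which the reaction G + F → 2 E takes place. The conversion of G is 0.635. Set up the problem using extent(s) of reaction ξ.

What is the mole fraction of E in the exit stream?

0.348

G reacted = 0.635 × 732.4 = 465.1 mol; ν_G = −1, so ξ = 465.1/1 = 465.1 mol.
Outlet amounts (n = n₀ + ν ξ):
  G: 732.4 − 1(465.1) = 267.3
  F: 1625 − 1(465.1) = 1160
  E: 0 + 2(465.1) = 930.2
  D: 315.4 (inert)
Total out = 2673 mol; y_E = 930.2 / 2673 = 0.348.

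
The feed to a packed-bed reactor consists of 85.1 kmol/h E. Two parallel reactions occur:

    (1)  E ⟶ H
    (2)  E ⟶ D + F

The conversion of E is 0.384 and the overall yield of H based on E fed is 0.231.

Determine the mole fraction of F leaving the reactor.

0.133

Yield of H: 1ξ₁ / 85.1 = 0.231 → ξ₁ = 19.66 kmol/h.
Conversion of E: 1ξ₁ + 1ξ₂ = 0.384 × 85.1 = 32.68 → ξ₂ = 13.02 kmol/h.
Outlet amounts (n = n₀ + Σ ν·ξ):
  E: 85.1 − 1(19.66) − 1(13.02) = 52.42
  H: 0 + 1(19.66) = 19.66
  D: 0 + 1(13.02) = 13.02
  F: 0 + 1(13.02) = 13.02
Total out = 98.12 kmol/h; y_F = 13.02 / 98.12 = 0.1327.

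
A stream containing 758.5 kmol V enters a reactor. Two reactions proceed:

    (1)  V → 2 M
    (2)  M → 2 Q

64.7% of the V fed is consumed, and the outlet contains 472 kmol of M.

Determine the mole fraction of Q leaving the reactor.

Conversion of V: V consumed = 1ξ₁ = 0.647 × 758.5 → ξ₁ = 490.7 kmol.
M balance: n_M = 0 + 2ξ₁ − 1ξ₂ = 472 → ξ₂ = (2·490.7 − 472)/1 = 509.5 kmol.
Outlet amounts (n = n₀ + Σ ν·ξ):
  V: 758.5 − 1(490.7) = 267.8
  M: 0 + 2(490.7) − 1(509.5) = 472
  Q: 0 + 2(509.5) = 1019
Total out = 1759 kmol; y_Q = 1019 / 1759 = 0.5794.

0.579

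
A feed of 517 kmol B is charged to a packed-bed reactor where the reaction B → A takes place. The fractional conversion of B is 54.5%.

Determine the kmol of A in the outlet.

B reacted = 0.545 × 517 = 281.8 kmol; ν_B = −1, so ξ = 281.8/1 = 281.8 kmol.
Outlet amounts (n = n₀ + ν ξ):
  B: 517 − 1(281.8) = 235.2
  A: 0 + 1(281.8) = 281.8

282 kmol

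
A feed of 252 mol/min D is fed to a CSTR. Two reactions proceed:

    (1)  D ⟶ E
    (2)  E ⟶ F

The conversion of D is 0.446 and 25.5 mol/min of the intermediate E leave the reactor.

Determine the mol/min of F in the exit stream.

86.9 mol/min

Conversion of D: D consumed = 1ξ₁ = 0.446 × 252 → ξ₁ = 112.4 mol/min.
E balance: n_E = 0 + 1ξ₁ − 1ξ₂ = 25.5 → ξ₂ = (1·112.4 − 25.5)/1 = 86.89 mol/min.
Outlet amounts (n = n₀ + Σ ν·ξ):
  D: 252 − 1(112.4) = 139.6
  E: 0 + 1(112.4) − 1(86.89) = 25.5
  F: 0 + 1(86.89) = 86.89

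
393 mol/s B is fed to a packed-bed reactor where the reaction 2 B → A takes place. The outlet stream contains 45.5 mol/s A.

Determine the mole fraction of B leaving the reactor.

0.869

For A: n = n₀ + 1ξ → 45.5 = 0 + 1ξ, giving ξ = 45.5 mol/s.
Outlet amounts (n = n₀ + ν ξ):
  B: 393 − 2(45.5) = 302
  A: 0 + 1(45.5) = 45.5
Total out = 347.5 mol/s; y_B = 302 / 347.5 = 0.8691.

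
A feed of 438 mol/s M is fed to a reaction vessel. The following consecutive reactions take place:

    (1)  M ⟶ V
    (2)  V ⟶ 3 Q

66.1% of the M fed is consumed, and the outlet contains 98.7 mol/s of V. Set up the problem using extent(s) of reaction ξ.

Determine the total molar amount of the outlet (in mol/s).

Conversion of M: M consumed = 1ξ₁ = 0.661 × 438 → ξ₁ = 289.5 mol/s.
V balance: n_V = 0 + 1ξ₁ − 1ξ₂ = 98.7 → ξ₂ = (1·289.5 − 98.7)/1 = 190.8 mol/s.
Outlet amounts (n = n₀ + Σ ν·ξ):
  M: 438 − 1(289.5) = 148.5
  V: 0 + 1(289.5) − 1(190.8) = 98.7
  Q: 0 + 3(190.8) = 572.5
Total out = 148.5 + 98.7 + 572.5 = 819.6 mol/s.

820 mol/s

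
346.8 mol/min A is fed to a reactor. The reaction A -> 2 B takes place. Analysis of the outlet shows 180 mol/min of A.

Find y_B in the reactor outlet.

0.65

For A: n = n₀ − 1ξ → 180 = 346.8 − 1ξ, giving ξ = 166.8 mol/min.
Outlet amounts (n = n₀ + ν ξ):
  A: 346.8 − 1(166.8) = 180
  B: 0 + 2(166.8) = 333.6
Total out = 513.6 mol/min; y_B = 333.6 / 513.6 = 0.6495.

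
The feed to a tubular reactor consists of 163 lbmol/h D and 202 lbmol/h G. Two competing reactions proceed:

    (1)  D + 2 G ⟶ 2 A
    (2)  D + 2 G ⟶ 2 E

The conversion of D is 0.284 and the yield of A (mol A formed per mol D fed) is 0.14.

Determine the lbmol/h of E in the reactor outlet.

Yield of A: 2ξ₁ / 163 = 0.14 → ξ₁ = 11.41 lbmol/h.
Conversion of D: 1ξ₁ + 1ξ₂ = 0.284 × 163 = 46.29 → ξ₂ = 34.88 lbmol/h.
Outlet amounts (n = n₀ + Σ ν·ξ):
  D: 163 − 1(11.41) − 1(34.88) = 116.7
  G: 202 − 2(11.41) − 2(34.88) = 109.4
  A: 0 + 2(11.41) = 22.82
  E: 0 + 2(34.88) = 69.76

69.8 lbmol/h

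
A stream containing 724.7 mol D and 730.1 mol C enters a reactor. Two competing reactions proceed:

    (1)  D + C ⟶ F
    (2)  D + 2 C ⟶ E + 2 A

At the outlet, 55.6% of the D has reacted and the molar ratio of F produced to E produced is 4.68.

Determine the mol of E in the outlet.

70.9 mol

Conversion of D: D consumed = 0.556 × 724.7 = 402.9 mol = 1ξ₁ + 1ξ₂.
Selectivity: 1ξ₁ / (1ξ₂) = 4.68 → ξ₁ = 4.68 ξ₂.
Substitute: (1·4.68 + 1) ξ₂ = 402.9 → ξ₂ = 70.94 mol, ξ₁ = 332 mol.
Outlet amounts (n = n₀ + Σ ν·ξ):
  D: 724.7 − 1(332) − 1(70.94) = 321.8
  C: 730.1 − 1(332) − 2(70.94) = 256.2
  F: 0 + 1(332) = 332
  E: 0 + 1(70.94) = 70.94
  A: 0 + 2(70.94) = 141.9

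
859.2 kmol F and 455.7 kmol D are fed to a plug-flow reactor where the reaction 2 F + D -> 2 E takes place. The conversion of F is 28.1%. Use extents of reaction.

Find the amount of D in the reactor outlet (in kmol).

335 kmol

F reacted = 0.281 × 859.2 = 241.4 kmol; ν_F = −2, so ξ = 241.4/2 = 120.7 kmol.
Outlet amounts (n = n₀ + ν ξ):
  F: 859.2 − 2(120.7) = 617.8
  D: 455.7 − 1(120.7) = 335
  E: 0 + 2(120.7) = 241.4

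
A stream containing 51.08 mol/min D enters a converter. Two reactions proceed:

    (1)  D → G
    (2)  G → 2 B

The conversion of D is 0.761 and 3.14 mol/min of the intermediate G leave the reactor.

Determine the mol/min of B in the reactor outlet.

Conversion of D: D consumed = 1ξ₁ = 0.761 × 51.08 → ξ₁ = 38.87 mol/min.
G balance: n_G = 0 + 1ξ₁ − 1ξ₂ = 3.14 → ξ₂ = (1·38.87 − 3.14)/1 = 35.73 mol/min.
Outlet amounts (n = n₀ + Σ ν·ξ):
  D: 51.08 − 1(38.87) = 12.21
  G: 0 + 1(38.87) − 1(35.73) = 3.14
  B: 0 + 2(35.73) = 71.46

71.5 mol/min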